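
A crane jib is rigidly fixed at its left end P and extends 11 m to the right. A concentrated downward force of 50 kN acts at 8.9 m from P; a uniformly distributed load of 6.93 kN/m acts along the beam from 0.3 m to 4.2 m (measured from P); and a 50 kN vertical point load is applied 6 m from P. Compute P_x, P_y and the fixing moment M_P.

Resultant of the distributed load: 6.93 × 3.9 = 27.027 kN at 2.25 m from P.
ΣF_x = 0: P_x = 0.
ΣF_y = 0: P_y − 50 − 6.93·3.9 − 50 = 0 → P_y = 127.0 kN.
ΣM about P: M_P − 50·8.9 − (6.93·3.9)·2.25 − 50·6 = 0 → M_P = 805.8 kN·m.

P_x = 0, P_y = 127.0 kN, M_P = 805.8 kN·m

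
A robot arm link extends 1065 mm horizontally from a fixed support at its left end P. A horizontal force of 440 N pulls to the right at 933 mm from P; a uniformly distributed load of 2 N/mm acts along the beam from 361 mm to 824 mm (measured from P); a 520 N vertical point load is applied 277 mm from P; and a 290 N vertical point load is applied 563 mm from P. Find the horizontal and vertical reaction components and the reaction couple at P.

Resultant of the distributed load: 2 × 463 = 926 N at 592.5 mm from P.
ΣF_x = 0: P_x + 440 = 0 → P_x = -440.0 N.
ΣF_y = 0: P_y − 2·463 − 520 − 290 = 0 → P_y = 1736 N.
ΣM about P: M_P − (2·463)·592.5 − 520·277 − 290·563 = 0 → M_P = 856000 N·mm.

P_x = -440.0 N, P_y = 1736 N, M_P = 856000 N·mm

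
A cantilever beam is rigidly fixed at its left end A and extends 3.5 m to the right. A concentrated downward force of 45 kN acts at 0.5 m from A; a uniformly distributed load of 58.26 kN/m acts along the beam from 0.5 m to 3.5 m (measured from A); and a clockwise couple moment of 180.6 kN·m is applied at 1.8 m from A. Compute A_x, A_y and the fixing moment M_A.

A_x = 0, A_y = 219.8 kN, M_A = 552.7 kN·m

Resultant of the distributed load: 58.26 × 3 = 174.78 kN at 2 m from A.
ΣF_x = 0: A_x = 0.
ΣF_y = 0: A_y − 45 − 58.26·3 = 0 → A_y = 219.8 kN.
ΣM about A: M_A − 45·0.5 − (58.26·3)·2 − 180.6 = 0 → M_A = 552.7 kN·m.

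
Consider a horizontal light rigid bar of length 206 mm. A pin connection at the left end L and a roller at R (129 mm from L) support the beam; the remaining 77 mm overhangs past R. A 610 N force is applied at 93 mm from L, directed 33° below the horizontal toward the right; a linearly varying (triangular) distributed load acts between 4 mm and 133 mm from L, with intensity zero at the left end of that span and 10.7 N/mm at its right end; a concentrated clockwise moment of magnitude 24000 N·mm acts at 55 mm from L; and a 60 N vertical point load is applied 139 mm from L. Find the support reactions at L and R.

Resultant of the triangular load: ½ × 10.7 × 129 = 690.15 N, acting at 90 mm from L (one-third of the span from the peak).
ΣM about L: R_y·129 − 610·sin33°·93 − (½·10.7·129)·90 − 24000 − 60·139 = 0 → R_y = 125351/129 = 971.713 ≈ 971.7 N.
ΣF_y = 0: L_y + 971.713 − 610·sin33° − ½·10.7·129 − 60 = 0 → L_y = 110.7 N.
ΣF_x = 0: L_x + 610·cos33° = 0 → L_x = -511.6 N.

L_x = -511.6 N, L_y = 110.7 N, R_y = 971.7 N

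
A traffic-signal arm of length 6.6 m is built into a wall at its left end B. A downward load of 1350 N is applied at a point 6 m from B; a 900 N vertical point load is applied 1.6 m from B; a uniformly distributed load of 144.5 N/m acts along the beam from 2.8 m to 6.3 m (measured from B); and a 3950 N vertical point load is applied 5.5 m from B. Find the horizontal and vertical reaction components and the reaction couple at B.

Resultant of the distributed load: 144.5 × 3.5 = 505.75 N at 4.55 m from B.
ΣF_x = 0: B_x = 0.
ΣF_y = 0: B_y − 1350 − 900 − 144.5·3.5 − 3950 = 0 → B_y = 6706 N.
ΣM about B: M_B − 1350·6 − 900·1.6 − (144.5·3.5)·4.55 − 3950·5.5 = 0 → M_B = 33570 N·m.

B_x = 0, B_y = 6706 N, M_B = 33570 N·m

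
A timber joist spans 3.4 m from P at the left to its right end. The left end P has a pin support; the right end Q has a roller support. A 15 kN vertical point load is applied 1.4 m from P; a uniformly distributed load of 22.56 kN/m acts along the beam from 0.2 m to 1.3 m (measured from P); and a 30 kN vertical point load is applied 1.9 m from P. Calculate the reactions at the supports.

P_x = 0, P_y = 41.40 kN, Q_y = 28.42 kN

Resultant of the distributed load: 22.56 × 1.1 = 24.816 kN at 0.75 m from P.
Moments about P: Q_y·3.4 − 15·1.4 − (22.56·1.1)·0.75 − 30·1.9 = 0 → Q_y = 96.612/3.4 = 28.4153 ≈ 28.42 kN.
ΣF_y = 0: P_y + 28.4153 − 15 − 22.56·1.1 − 30 = 0 → P_y = 41.40 kN.
ΣF_x = 0: no horizontal applied forces, so P_x = 0.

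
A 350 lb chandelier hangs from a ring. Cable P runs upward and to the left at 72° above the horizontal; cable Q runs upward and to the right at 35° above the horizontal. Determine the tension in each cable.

T_P = 299.8 lb, T_Q = 113.1 lb

ΣF_x = 0: −T_P·cos72° + T_Q·cos35° = 0 → T_Q = 0.37724·T_P.
ΣF_y = 0: T_P·sin72° + T_Q·sin35° = 350.
Substitute: T_P·(0.951057 + 0.37724·0.573576) = 350 → T_P = 299.803 ≈ 299.8 lb.
Then T_Q = 0.37724 × 299.803 = 113.1 lb.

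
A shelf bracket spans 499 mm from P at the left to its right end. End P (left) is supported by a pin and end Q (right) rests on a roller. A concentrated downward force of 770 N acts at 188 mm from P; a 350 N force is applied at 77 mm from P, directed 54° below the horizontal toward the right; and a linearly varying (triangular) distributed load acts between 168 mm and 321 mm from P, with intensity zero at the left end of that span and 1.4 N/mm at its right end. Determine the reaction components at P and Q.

Resultant of the triangular load: ½ × 1.4 × 153 = 107.1 N, acting at 270 mm from P (one-third of the span from the peak).
Moments about P: Q_y·499 − 770·188 − 350·sin54°·77 − (½·1.4·153)·270 = 0 → Q_y = 195480/499 = 391.743 ≈ 391.7 N.
ΣF_y = 0: P_y + 391.743 − 770 − 350·sin54° − ½·1.4·153 = 0 → P_y = 768.5 N.
ΣF_x = 0: P_x + 350·cos54° = 0 → P_x = -205.7 N.

P_x = -205.7 N, P_y = 768.5 N, Q_y = 391.7 N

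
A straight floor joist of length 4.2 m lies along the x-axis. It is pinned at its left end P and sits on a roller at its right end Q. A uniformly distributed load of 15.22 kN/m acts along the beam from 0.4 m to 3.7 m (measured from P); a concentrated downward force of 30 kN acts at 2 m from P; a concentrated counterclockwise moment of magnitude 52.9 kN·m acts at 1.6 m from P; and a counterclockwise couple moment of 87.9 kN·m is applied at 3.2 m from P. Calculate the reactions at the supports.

P_x = 0, P_y = 74.95 kN, Q_y = 5.277 kN

Resultant of the distributed load: 15.22 × 3.3 = 50.226 kN at 2.05 m from P.
ΣM about P: Q_y·4.2 − (15.22·3.3)·2.05 − 30·2 + 52.9 + 87.9 = 0 → Q_y = 22.1633/4.2 = 5.27698 ≈ 5.277 kN.
ΣF_y = 0: P_y + 5.27698 − 15.22·3.3 − 30 = 0 → P_y = 74.95 kN.
ΣF_x = 0: no horizontal applied forces, so P_x = 0.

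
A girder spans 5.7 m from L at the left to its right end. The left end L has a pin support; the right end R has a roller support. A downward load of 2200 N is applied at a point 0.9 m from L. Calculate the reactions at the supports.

Taking moments about L: R_y·5.7 − 2200·0.9 = 0 → R_y = 1980/5.7 = 347.368 ≈ 347.4 N.
ΣF_y = 0: L_y + 347.368 − 2200 = 0 → L_y = 1853 N.
ΣF_x = 0: no horizontal applied forces, so L_x = 0.

L_x = 0, L_y = 1853 N, R_y = 347.4 N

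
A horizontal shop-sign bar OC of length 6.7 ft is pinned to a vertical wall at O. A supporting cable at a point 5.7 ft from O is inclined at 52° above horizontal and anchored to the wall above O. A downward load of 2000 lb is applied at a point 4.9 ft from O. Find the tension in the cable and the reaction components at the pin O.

T = 2182 lb, O_x = 1343 lb, O_y = 280.7 lb

ΣM about O: T·sin52°·5.7 − 2000·4.9 = 0 → T = 9800/(5.7·0.788011) = 2181.82 ≈ 2182 lb.
ΣF_x = 0: O_x − T·cos52° = 0 → O_x = 2181.82 × 0.615661 = 1343 lb.
ΣF_y = 0: O_y + T·sin52° − 2000 = 0 → O_y = 2000 − 2181.82 × 0.788011 = 280.7 lb.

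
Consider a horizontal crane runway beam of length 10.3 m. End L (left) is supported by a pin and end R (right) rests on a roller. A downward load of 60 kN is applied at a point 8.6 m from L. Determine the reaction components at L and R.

L_x = 0, L_y = 9.903 kN, R_y = 50.10 kN

Moments about L: R_y·10.3 − 60·8.6 = 0 → R_y = 516/10.3 = 50.0971 ≈ 50.10 kN.
ΣF_y = 0: L_y + 50.0971 − 60 = 0 → L_y = 9.903 kN.
ΣF_x = 0: no horizontal applied forces, so L_x = 0.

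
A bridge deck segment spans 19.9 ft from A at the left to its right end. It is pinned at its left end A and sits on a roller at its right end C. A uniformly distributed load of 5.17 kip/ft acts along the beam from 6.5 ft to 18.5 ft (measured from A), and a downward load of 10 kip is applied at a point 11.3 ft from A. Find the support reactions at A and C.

A_x = 0, A_y = 27.39 kip, C_y = 44.65 kip

Resultant of the distributed load: 5.17 × 12 = 62.04 kip at 12.5 ft from A.
Taking moments about A: C_y·19.9 − (5.17·12)·12.5 − 10·11.3 = 0 → C_y = 888.5/19.9 = 44.6482 ≈ 44.65 kip.
ΣF_y = 0: A_y + 44.6482 − 5.17·12 − 10 = 0 → A_y = 27.39 kip.
ΣF_x = 0: no horizontal applied forces, so A_x = 0.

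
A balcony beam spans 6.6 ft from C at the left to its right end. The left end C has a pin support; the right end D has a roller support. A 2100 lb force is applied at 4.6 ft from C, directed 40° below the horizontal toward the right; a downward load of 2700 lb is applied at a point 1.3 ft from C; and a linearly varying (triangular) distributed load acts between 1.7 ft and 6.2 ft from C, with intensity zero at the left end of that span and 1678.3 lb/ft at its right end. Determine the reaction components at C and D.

C_x = -1609 lb, C_y = 3664 lb, D_y = 4162 lb

Resultant of the triangular load: ½ × 1678.3 × 4.5 = 3776.175 lb, acting at 4.7 ft from C (one-third of the span from the peak).
Taking moments about C: D_y·6.6 − 2100·sin40°·4.6 − 2700·1.3 − (½·1678.3·4.5)·4.7 = 0 → D_y = 27467.4/6.6 = 4161.73 ≈ 4162 lb.
ΣF_y = 0: C_y + 4161.73 − 2100·sin40° − 2700 − ½·1678.3·4.5 = 0 → C_y = 3664 lb.
ΣF_x = 0: C_x + 2100·cos40° = 0 → C_x = -1609 lb.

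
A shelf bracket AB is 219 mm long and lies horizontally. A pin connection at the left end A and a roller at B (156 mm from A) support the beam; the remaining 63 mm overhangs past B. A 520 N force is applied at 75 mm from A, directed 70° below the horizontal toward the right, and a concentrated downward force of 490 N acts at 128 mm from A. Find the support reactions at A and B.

A_x = -177.9 N, A_y = 341.7 N, B_y = 637.0 N

Moments about A: B_y·156 − 520·sin70°·75 − 490·128 = 0 → B_y = 99368/156 = 636.974 ≈ 637.0 N.
ΣF_y = 0: A_y + 636.974 − 520·sin70° − 490 = 0 → A_y = 341.7 N.
ΣF_x = 0: A_x + 520·cos70° = 0 → A_x = -177.9 N.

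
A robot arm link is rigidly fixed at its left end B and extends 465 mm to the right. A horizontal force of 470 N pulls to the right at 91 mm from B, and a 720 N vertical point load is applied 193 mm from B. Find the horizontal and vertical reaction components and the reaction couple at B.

B_x = -470.0 N, B_y = 720.0 N, M_B = 139000 N·mm

ΣF_x = 0: B_x + 470 = 0 → B_x = -470.0 N.
ΣF_y = 0: B_y − 720 = 0 → B_y = 720.0 N.
ΣM about B: M_B − 720·193 = 0 → M_B = 139000 N·mm.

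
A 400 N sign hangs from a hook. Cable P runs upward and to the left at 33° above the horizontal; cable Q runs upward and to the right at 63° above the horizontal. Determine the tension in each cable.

ΣF_x = 0: −T_P·cos33° + T_Q·cos63° = 0 → T_Q = 1.84733·T_P.
ΣF_y = 0: T_P·sin33° + T_Q·sin63° = 400.
Substitute: T_P·(0.544639 + 1.84733·0.891007) = 400 → T_P = 182.596 ≈ 182.6 N.
Then T_Q = 1.84733 × 182.596 = 337.3 N.

T_P = 182.6 N, T_Q = 337.3 N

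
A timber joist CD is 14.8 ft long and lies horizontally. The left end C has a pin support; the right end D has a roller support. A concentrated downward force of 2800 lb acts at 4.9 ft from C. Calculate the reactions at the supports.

ΣM about C: D_y·14.8 − 2800·4.9 = 0 → D_y = 13720/14.8 = 927.027 ≈ 927.0 lb.
ΣF_y = 0: C_y + 927.027 − 2800 = 0 → C_y = 1873 lb.
ΣF_x = 0: no horizontal applied forces, so C_x = 0.

C_x = 0, C_y = 1873 lb, D_y = 927.0 lb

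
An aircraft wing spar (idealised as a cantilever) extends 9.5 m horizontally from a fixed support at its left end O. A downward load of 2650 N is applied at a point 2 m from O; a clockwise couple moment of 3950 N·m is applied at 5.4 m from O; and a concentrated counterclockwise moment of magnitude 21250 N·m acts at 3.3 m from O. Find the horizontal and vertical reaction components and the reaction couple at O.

O_x = 0, O_y = 2650 N, M_O = -12000 N·m

ΣF_x = 0: O_x = 0.
ΣF_y = 0: O_y − 2650 = 0 → O_y = 2650 N.
ΣM about O: M_O − 2650·2 − 3950 + 21250 = 0 → M_O = -12000 N·m.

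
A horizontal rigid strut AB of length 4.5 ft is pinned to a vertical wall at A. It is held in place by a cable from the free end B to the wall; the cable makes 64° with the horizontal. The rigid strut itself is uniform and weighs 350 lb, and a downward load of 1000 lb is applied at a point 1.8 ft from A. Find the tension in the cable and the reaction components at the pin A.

ΣM about A: T·sin64°·4.5 − 350·2.25 − 1000·1.8 = 0 → T = 2587.5/(4.5·0.898794) = 639.746 ≈ 639.7 lb.
ΣF_x = 0: A_x − T·cos64° = 0 → A_x = 639.746 × 0.438371 = 280.4 lb.
ΣF_y = 0: A_y + T·sin64° − 350 − 1000 = 0 → A_y = 1350 − 639.746 × 0.898794 = 775.0 lb.

T = 639.7 lb, A_x = 280.4 lb, A_y = 775.0 lb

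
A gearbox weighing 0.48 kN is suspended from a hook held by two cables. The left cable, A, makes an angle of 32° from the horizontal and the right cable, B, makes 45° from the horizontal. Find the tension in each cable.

T_A = 0.3483 kN, T_B = 0.4178 kN

ΣF_x = 0: −T_A·cos32° + T_B·cos45° = 0 → T_B = 1.19932·T_A.
ΣF_y = 0: T_A·sin32° + T_B·sin45° = 0.48.
Substitute: T_A·(0.529919 + 1.19932·0.707107) = 0.48 → T_A = 0.348339 ≈ 0.3483 kN.
Then T_B = 1.19932 × 0.348339 = 0.4178 kN.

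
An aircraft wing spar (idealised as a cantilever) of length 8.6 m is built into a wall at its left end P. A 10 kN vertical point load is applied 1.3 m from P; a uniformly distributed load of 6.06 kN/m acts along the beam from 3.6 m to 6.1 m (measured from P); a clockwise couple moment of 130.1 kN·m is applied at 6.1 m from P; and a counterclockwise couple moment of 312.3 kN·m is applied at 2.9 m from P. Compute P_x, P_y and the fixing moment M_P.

Resultant of the distributed load: 6.06 × 2.5 = 15.15 kN at 4.85 m from P.
ΣF_x = 0: P_x = 0.
ΣF_y = 0: P_y − 10 − 6.06·2.5 = 0 → P_y = 25.15 kN.
ΣM about P: M_P − 10·1.3 − (6.06·2.5)·4.85 − 130.1 + 312.3 = 0 → M_P = -95.72 kN·m.

P_x = 0, P_y = 25.15 kN, M_P = -95.72 kN·m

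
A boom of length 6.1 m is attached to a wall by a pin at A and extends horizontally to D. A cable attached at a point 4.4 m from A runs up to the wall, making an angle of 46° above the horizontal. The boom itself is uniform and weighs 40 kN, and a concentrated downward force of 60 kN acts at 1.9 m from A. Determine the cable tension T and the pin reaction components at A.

ΣM about A: T·sin46°·4.4 − 40·3.05 − 60·1.9 = 0 → T = 236/(4.4·0.71934) = 74.5633 ≈ 74.56 kN.
ΣF_x = 0: A_x − T·cos46° = 0 → A_x = 74.5633 × 0.694658 = 51.80 kN.
ΣF_y = 0: A_y + T·sin46° − 40 − 60 = 0 → A_y = 100 − 74.5633 × 0.71934 = 46.36 kN.

T = 74.56 kN, A_x = 51.80 kN, A_y = 46.36 kN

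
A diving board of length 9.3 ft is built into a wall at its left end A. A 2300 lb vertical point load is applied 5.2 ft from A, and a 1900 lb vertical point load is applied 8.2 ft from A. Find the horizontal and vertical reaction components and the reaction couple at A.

A_x = 0, A_y = 4200 lb, M_A = 27540 lb·ft

ΣF_x = 0: A_x = 0.
ΣF_y = 0: A_y − 2300 − 1900 = 0 → A_y = 4200 lb.
ΣM about A: M_A − 2300·5.2 − 1900·8.2 = 0 → M_A = 27540 lb·ft.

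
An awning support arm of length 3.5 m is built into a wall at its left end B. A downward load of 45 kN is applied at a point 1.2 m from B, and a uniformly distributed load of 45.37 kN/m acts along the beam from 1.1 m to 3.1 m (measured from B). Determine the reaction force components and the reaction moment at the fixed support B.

B_x = 0, B_y = 135.7 kN, M_B = 244.6 kN·m

Resultant of the distributed load: 45.37 × 2 = 90.74 kN at 2.1 m from B.
ΣF_x = 0: B_x = 0.
ΣF_y = 0: B_y − 45 − 45.37·2 = 0 → B_y = 135.7 kN.
ΣM about B: M_B − 45·1.2 − (45.37·2)·2.1 = 0 → M_B = 244.6 kN·m.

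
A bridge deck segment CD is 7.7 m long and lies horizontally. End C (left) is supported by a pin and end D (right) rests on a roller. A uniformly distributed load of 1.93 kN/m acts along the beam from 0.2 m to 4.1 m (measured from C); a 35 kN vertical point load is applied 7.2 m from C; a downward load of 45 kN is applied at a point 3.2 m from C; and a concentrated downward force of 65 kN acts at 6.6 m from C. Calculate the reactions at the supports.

Resultant of the distributed load: 1.93 × 3.9 = 7.527 kN at 2.15 m from C.
ΣM about C: D_y·7.7 − (1.93·3.9)·2.15 − 35·7.2 − 45·3.2 − 65·6.6 = 0 → D_y = 841.18305/7.7 = 109.245 ≈ 109.2 kN.
ΣF_y = 0: C_y + 109.245 − 1.93·3.9 − 35 − 45 − 65 = 0 → C_y = 43.28 kN.
ΣF_x = 0: no horizontal applied forces, so C_x = 0.

C_x = 0, C_y = 43.28 kN, D_y = 109.2 kN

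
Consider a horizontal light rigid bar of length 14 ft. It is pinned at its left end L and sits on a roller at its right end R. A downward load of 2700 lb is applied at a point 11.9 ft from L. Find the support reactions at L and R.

L_x = 0, L_y = 405.0 lb, R_y = 2295 lb

Taking moments about L: R_y·14 − 2700·11.9 = 0 → R_y = 32130/14 = 2295 lb.
ΣF_y = 0: L_y + 2295 − 2700 = 0 → L_y = 405.0 lb.
ΣF_x = 0: no horizontal applied forces, so L_x = 0.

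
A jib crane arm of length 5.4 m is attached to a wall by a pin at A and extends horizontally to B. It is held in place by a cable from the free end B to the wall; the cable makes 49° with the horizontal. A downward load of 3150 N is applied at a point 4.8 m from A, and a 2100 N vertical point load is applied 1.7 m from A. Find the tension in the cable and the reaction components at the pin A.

ΣM about A: T·sin49°·5.4 − 3150·4.8 − 2100·1.7 = 0 → T = 18690/(5.4·0.75471) = 4586.01 ≈ 4586 N.
ΣF_x = 0: A_x − T·cos49° = 0 → A_x = 4586.01 × 0.656059 = 3009 N.
ΣF_y = 0: A_y + T·sin49° − 3150 − 2100 = 0 → A_y = 5250 − 4586.01 × 0.75471 = 1789 N.

T = 4586 N, A_x = 3009 N, A_y = 1789 N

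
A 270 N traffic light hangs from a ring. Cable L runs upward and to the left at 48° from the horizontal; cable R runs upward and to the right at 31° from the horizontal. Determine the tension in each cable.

ΣF_x = 0: −T_L·cos48° + T_R·cos31° = 0 → T_R = 0.78063·T_L.
ΣF_y = 0: T_L·sin48° + T_R·sin31° = 270.
Substitute: T_L·(0.743145 + 0.78063·0.515038) = 270 → T_L = 235.767 ≈ 235.8 N.
Then T_R = 0.78063 × 235.767 = 184.0 N.

T_L = 235.8 N, T_R = 184.0 N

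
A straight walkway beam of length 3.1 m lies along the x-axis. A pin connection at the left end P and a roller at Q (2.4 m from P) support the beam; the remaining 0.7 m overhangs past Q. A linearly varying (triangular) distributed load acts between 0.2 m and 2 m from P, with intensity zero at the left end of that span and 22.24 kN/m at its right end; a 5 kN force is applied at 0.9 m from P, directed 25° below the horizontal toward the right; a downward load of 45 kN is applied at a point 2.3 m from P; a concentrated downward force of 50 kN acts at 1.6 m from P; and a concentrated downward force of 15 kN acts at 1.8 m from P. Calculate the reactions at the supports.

Resultant of the triangular load: ½ × 22.24 × 1.8 = 20.016 kN, acting at 1.4 m from P (one-third of the span from the peak).
ΣM about P: Q_y·2.4 − (½·22.24·1.8)·1.4 − 5·sin25°·0.9 − 45·2.3 − 50·1.6 − 15·1.8 = 0 → Q_y = 240.424/2.4 = 100.177 ≈ 100.2 kN.
ΣF_y = 0: P_y + 100.177 − ½·22.24·1.8 − 5·sin25° − 45 − 50 − 15 = 0 → P_y = 31.95 kN.
ΣF_x = 0: P_x + 5·cos25° = 0 → P_x = -4.532 kN.

P_x = -4.532 kN, P_y = 31.95 kN, Q_y = 100.2 kN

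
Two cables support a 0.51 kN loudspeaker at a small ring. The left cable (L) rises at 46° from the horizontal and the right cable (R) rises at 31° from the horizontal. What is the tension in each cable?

T_L = 0.4487 kN, T_R = 0.3636 kN

ΣF_x = 0: −T_L·cos46° + T_R·cos31° = 0 → T_R = 0.810412·T_L.
ΣF_y = 0: T_L·sin46° + T_R·sin31° = 0.51.
Substitute: T_L·(0.71934 + 0.810412·0.515038) = 0.51 → T_L = 0.448654 ≈ 0.4487 kN.
Then T_R = 0.810412 × 0.448654 = 0.3636 kN.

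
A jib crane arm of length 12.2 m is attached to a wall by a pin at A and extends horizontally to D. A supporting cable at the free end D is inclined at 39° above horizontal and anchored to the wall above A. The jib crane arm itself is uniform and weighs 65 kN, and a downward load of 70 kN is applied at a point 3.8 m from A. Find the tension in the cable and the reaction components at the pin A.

ΣM about A: T·sin39°·12.2 − 65·6.1 − 70·3.8 = 0 → T = 662.5/(12.2·0.62932) = 86.2888 ≈ 86.29 kN.
ΣF_x = 0: A_x − T·cos39° = 0 → A_x = 86.2888 × 0.777146 = 67.06 kN.
ΣF_y = 0: A_y + T·sin39° − 65 − 70 = 0 → A_y = 135 − 86.2888 × 0.62932 = 80.70 kN.

T = 86.29 kN, A_x = 67.06 kN, A_y = 80.70 kN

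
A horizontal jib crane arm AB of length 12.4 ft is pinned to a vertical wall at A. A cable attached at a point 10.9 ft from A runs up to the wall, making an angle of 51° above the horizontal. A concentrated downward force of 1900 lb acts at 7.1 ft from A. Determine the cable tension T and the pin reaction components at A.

T = 1593 lb, A_x = 1002 lb, A_y = 662.4 lb

ΣM about A: T·sin51°·10.9 − 1900·7.1 = 0 → T = 13490/(10.9·0.777146) = 1592.51 ≈ 1593 lb.
ΣF_x = 0: A_x − T·cos51° = 0 → A_x = 1592.51 × 0.62932 = 1002 lb.
ΣF_y = 0: A_y + T·sin51° − 1900 = 0 → A_y = 1900 − 1592.51 × 0.777146 = 662.4 lb.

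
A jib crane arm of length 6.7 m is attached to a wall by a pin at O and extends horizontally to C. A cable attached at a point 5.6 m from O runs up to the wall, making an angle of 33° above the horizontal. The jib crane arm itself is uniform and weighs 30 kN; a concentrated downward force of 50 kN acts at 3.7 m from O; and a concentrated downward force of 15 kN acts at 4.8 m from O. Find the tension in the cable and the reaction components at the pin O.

T = 117.2 kN, O_x = 98.30 kN, O_y = 31.16 kN

ΣM about O: T·sin33°·5.6 − 30·3.35 − 50·3.7 − 15·4.8 = 0 → T = 357.5/(5.6·0.544639) = 117.214 ≈ 117.2 kN.
ΣF_x = 0: O_x − T·cos33° = 0 → O_x = 117.214 × 0.838671 = 98.30 kN.
ΣF_y = 0: O_y + T·sin33° − 30 − 50 − 15 = 0 → O_y = 95 − 117.214 × 0.544639 = 31.16 kN.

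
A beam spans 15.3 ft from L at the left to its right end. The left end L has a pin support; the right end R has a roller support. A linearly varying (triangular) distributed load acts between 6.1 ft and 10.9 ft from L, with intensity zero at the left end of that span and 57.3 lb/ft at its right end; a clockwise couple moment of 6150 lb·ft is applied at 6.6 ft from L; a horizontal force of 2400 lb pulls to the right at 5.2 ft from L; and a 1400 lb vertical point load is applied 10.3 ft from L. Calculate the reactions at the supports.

Resultant of the triangular load: ½ × 57.3 × 4.8 = 137.52 lb, acting at 9.3 ft from L (one-third of the span from the peak).
Moments about L: R_y·15.3 − (½·57.3·4.8)·9.3 − 6150 − 1400·10.3 = 0 → R_y = 21848.936/15.3 = 1428.04 ≈ 1428 lb.
ΣF_y = 0: L_y + 1428.04 − ½·57.3·4.8 − 1400 = 0 → L_y = 109.5 lb.
ΣF_x = 0: L_x + 2400 = 0 → L_x = -2400 lb.

L_x = -2400 lb, L_y = 109.5 lb, R_y = 1428 lb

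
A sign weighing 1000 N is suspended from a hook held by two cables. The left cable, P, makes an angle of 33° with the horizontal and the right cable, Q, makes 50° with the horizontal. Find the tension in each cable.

ΣF_x = 0: −T_P·cos33° + T_Q·cos50° = 0 → T_Q = 1.30474·T_P.
ΣF_y = 0: T_P·sin33° + T_Q·sin50° = 1000.
Substitute: T_P·(0.544639 + 1.30474·0.766044) = 1000 → T_P = 647.615 ≈ 647.6 N.
Then T_Q = 1.30474 × 647.615 = 845.0 N.

T_P = 647.6 N, T_Q = 845.0 N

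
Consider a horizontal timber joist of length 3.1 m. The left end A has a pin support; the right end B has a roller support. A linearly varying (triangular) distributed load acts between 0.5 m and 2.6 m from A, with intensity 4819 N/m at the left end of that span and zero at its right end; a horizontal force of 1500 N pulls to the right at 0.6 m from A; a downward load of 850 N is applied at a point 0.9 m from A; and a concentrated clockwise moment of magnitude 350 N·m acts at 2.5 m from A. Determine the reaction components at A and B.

A_x = -1500 N, A_y = 3592 N, B_y = 2318 N

Resultant of the triangular load: ½ × 4819 × 2.1 = 5059.95 N, acting at 1.2 m from A (one-third of the span from the peak).
Moments about A: B_y·3.1 − (½·4819·2.1)·1.2 − 850·0.9 − 350 = 0 → B_y = 7186.94/3.1 = 2318.37 ≈ 2318 N.
ΣF_y = 0: A_y + 2318.37 − ½·4819·2.1 − 850 = 0 → A_y = 3592 N.
ΣF_x = 0: A_x + 1500 = 0 → A_x = -1500 N.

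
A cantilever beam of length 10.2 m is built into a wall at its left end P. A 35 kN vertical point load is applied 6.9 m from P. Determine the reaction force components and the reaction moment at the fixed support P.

P_x = 0, P_y = 35.00 kN, M_P = 241.5 kN·m

ΣF_x = 0: P_x = 0.
ΣF_y = 0: P_y − 35 = 0 → P_y = 35.00 kN.
ΣM about P: M_P − 35·6.9 = 0 → M_P = 241.5 kN·m.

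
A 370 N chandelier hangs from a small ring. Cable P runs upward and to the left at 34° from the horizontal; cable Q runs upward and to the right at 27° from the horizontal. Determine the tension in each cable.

T_P = 376.9 N, T_Q = 350.7 N

ΣF_x = 0: −T_P·cos34° + T_Q·cos27° = 0 → T_Q = 0.930451·T_P.
ΣF_y = 0: T_P·sin34° + T_Q·sin27° = 370.
Substitute: T_P·(0.559193 + 0.930451·0.45399) = 370 → T_P = 376.932 ≈ 376.9 N.
Then T_Q = 0.930451 × 376.932 = 350.7 N.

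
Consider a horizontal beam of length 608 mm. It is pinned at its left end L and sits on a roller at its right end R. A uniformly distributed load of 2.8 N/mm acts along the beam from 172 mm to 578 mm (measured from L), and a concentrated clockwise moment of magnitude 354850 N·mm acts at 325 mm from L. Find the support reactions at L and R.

Resultant of the distributed load: 2.8 × 406 = 1136.8 N at 375 mm from L.
Moments about L: R_y·608 − (2.8·406)·375 − 354850 = 0 → R_y = 781150/608 = 1284.79 ≈ 1285 N.
ΣF_y = 0: L_y + 1284.79 − 2.8·406 = 0 → L_y = -148.0 N.
ΣF_x = 0: no horizontal applied forces, so L_x = 0.

L_x = 0, L_y = -148.0 N, R_y = 1285 N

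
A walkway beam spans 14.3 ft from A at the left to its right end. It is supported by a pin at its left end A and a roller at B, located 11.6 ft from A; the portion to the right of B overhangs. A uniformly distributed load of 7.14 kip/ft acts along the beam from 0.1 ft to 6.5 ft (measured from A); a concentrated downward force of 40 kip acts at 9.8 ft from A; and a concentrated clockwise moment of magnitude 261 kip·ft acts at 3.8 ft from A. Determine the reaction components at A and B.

Resultant of the distributed load: 7.14 × 6.4 = 45.696 kip at 3.3 ft from A.
ΣM about A: B_y·11.6 − (7.14·6.4)·3.3 − 40·9.8 − 261 = 0 → B_y = 803.7968/11.6 = 69.2928 ≈ 69.29 kip.
ΣF_y = 0: A_y + 69.2928 − 7.14·6.4 − 40 = 0 → A_y = 16.40 kip.
ΣF_x = 0: no horizontal applied forces, so A_x = 0.

A_x = 0, A_y = 16.40 kip, B_y = 69.29 kip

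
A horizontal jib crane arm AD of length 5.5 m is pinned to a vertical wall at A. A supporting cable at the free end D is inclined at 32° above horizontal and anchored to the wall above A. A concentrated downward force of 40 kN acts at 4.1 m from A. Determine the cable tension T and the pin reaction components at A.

T = 56.27 kN, A_x = 47.72 kN, A_y = 10.18 kN

ΣM about A: T·sin32°·5.5 − 40·4.1 = 0 → T = 164/(5.5·0.529919) = 56.2693 ≈ 56.27 kN.
ΣF_x = 0: A_x − T·cos32° = 0 → A_x = 56.2693 × 0.848048 = 47.72 kN.
ΣF_y = 0: A_y + T·sin32° − 40 = 0 → A_y = 40 − 56.2693 × 0.529919 = 10.18 kN.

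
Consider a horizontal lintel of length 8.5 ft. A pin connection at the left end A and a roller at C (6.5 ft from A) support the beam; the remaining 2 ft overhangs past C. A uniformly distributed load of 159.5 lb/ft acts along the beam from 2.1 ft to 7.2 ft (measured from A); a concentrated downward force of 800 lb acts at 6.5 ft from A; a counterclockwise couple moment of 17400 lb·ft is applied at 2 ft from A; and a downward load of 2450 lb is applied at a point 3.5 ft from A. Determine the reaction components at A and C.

A_x = 0, A_y = 4039 lb, C_y = 24.24 lb

Resultant of the distributed load: 159.5 × 5.1 = 813.45 lb at 4.65 ft from A.
Taking moments about A: C_y·6.5 − (159.5·5.1)·4.65 − 800·6.5 + 17400 − 2450·3.5 = 0 → C_y = 157.5425/6.5 = 24.2373 ≈ 24.24 lb.
ΣF_y = 0: A_y + 24.2373 − 159.5·5.1 − 800 − 2450 = 0 → A_y = 4039 lb.
ΣF_x = 0: no horizontal applied forces, so A_x = 0.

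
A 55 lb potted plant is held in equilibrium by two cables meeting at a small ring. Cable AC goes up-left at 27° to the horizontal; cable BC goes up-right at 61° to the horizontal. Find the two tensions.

ΣF_x = 0: −T_AC·cos27° + T_BC·cos61° = 0 → T_BC = 1.83785·T_AC.
ΣF_y = 0: T_AC·sin27° + T_BC·sin61° = 55.
Substitute: T_AC·(0.45399 + 1.83785·0.87462) = 55 → T_AC = 26.6808 ≈ 26.68 lb.
Then T_BC = 1.83785 × 26.6808 = 49.04 lb.

T_AC = 26.68 lb, T_BC = 49.04 lb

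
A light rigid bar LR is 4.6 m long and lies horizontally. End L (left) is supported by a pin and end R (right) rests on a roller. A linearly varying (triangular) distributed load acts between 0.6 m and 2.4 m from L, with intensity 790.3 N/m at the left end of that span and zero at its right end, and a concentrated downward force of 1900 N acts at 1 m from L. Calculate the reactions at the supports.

Resultant of the triangular load: ½ × 790.3 × 1.8 = 711.27 N, acting at 1.2 m from L (one-third of the span from the peak).
Moments about L: R_y·4.6 − (½·790.3·1.8)·1.2 − 1900·1 = 0 → R_y = 2753.524/4.6 = 598.592 ≈ 598.6 N.
ΣF_y = 0: L_y + 598.592 − ½·790.3·1.8 − 1900 = 0 → L_y = 2013 N.
ΣF_x = 0: no horizontal applied forces, so L_x = 0.

L_x = 0, L_y = 2013 N, R_y = 598.6 N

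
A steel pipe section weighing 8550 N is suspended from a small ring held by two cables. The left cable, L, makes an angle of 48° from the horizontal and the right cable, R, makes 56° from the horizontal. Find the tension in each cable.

ΣF_x = 0: −T_L·cos48° + T_R·cos56° = 0 → T_R = 1.1966·T_L.
ΣF_y = 0: T_L·sin48° + T_R·sin56° = 8550.
Substitute: T_L·(0.743145 + 1.1966·0.829038) = 8550 → T_L = 4927.47 ≈ 4927 N.
Then T_R = 1.1966 × 4927.47 = 5896 N.

T_L = 4927 N, T_R = 5896 N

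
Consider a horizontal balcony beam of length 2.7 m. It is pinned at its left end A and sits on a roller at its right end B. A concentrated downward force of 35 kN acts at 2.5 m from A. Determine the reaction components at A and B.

ΣM about A: B_y·2.7 − 35·2.5 = 0 → B_y = 87.5/2.7 = 32.4074 ≈ 32.41 kN.
ΣF_y = 0: A_y + 32.4074 − 35 = 0 → A_y = 2.593 kN.
ΣF_x = 0: no horizontal applied forces, so A_x = 0.

A_x = 0, A_y = 2.593 kN, B_y = 32.41 kN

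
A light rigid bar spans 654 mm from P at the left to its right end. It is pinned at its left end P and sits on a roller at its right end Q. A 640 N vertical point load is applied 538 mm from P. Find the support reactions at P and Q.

P_x = 0, P_y = 113.5 N, Q_y = 526.5 N

ΣM about P: Q_y·654 − 640·538 = 0 → Q_y = 344320/654 = 526.483 ≈ 526.5 N.
ΣF_y = 0: P_y + 526.483 − 640 = 0 → P_y = 113.5 N.
ΣF_x = 0: no horizontal applied forces, so P_x = 0.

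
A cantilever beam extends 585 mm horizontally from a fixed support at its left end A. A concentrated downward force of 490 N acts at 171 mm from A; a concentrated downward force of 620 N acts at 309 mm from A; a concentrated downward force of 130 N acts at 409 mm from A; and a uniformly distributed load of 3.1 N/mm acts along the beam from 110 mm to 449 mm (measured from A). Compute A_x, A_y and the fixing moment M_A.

A_x = 0, A_y = 2291 N, M_A = 622300 N·mm

Resultant of the distributed load: 3.1 × 339 = 1050.9 N at 279.5 mm from A.
ΣF_x = 0: A_x = 0.
ΣF_y = 0: A_y − 490 − 620 − 130 − 3.1·339 = 0 → A_y = 2291 N.
ΣM about A: M_A − 490·171 − 620·309 − 130·409 − (3.1·339)·279.5 = 0 → M_A = 622300 N·mm.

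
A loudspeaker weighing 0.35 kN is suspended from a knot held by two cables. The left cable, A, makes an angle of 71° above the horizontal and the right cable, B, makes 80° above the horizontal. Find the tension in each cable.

T_A = 0.1254 kN, T_B = 0.2350 kN

ΣF_x = 0: −T_A·cos71° + T_B·cos80° = 0 → T_B = 1.87487·T_A.
ΣF_y = 0: T_A·sin71° + T_B·sin80° = 0.35.
Substitute: T_A·(0.945519 + 1.87487·0.984808) = 0.35 → T_A = 0.125362 ≈ 0.1254 kN.
Then T_B = 1.87487 × 0.125362 = 0.2350 kN.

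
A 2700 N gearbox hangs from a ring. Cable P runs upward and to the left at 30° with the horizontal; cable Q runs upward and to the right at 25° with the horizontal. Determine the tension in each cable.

T_P = 2987 N, T_Q = 2854 N

ΣF_x = 0: −T_P·cos30° + T_Q·cos25° = 0 → T_Q = 0.955553·T_P.
ΣF_y = 0: T_P·sin30° + T_Q·sin25° = 2700.
Substitute: T_P·(0.5 + 0.955553·0.422618) = 2700 → T_P = 2987.27 ≈ 2987 N.
Then T_Q = 0.955553 × 2987.27 = 2854 N.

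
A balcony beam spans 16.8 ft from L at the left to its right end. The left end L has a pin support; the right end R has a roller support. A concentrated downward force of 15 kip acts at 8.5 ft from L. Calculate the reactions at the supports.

L_x = 0, L_y = 7.411 kip, R_y = 7.589 kip

ΣM about L: R_y·16.8 − 15·8.5 = 0 → R_y = 127.5/16.8 = 7.58929 ≈ 7.589 kip.
ΣF_y = 0: L_y + 7.58929 − 15 = 0 → L_y = 7.411 kip.
ΣF_x = 0: no horizontal applied forces, so L_x = 0.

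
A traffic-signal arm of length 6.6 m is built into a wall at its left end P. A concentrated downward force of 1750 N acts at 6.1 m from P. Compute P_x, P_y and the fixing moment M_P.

P_x = 0, P_y = 1750 N, M_P = 10680 N·m

ΣF_x = 0: P_x = 0.
ΣF_y = 0: P_y − 1750 = 0 → P_y = 1750 N.
ΣM about P: M_P − 1750·6.1 = 0 → M_P = 10680 N·m.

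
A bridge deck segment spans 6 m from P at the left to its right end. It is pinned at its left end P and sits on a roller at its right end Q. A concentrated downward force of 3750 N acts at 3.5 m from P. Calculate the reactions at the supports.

Moments about P: Q_y·6 − 3750·3.5 = 0 → Q_y = 13125/6 = 2187.5 ≈ 2188 N.
ΣF_y = 0: P_y + 2187.5 − 3750 = 0 → P_y = 1562 N.
ΣF_x = 0: no horizontal applied forces, so P_x = 0.

P_x = 0, P_y = 1562 N, Q_y = 2188 N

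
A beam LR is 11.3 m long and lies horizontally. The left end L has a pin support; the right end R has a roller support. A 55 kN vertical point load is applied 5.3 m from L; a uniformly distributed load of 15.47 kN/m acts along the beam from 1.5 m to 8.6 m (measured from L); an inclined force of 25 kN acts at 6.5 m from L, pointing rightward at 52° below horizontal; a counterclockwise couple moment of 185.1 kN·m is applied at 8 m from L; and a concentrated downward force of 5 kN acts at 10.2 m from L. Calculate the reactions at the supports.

Resultant of the distributed load: 15.47 × 7.1 = 109.837 kN at 5.05 m from L.
ΣM about L: R_y·11.3 − 55·5.3 − (15.47·7.1)·5.05 − 25·sin52°·6.5 + 185.1 − 5·10.2 = 0 → R_y = 840.129/11.3 = 74.3477 ≈ 74.35 kN.
ΣF_y = 0: L_y + 74.3477 − 55 − 15.47·7.1 − 25·sin52° − 5 = 0 → L_y = 115.2 kN.
ΣF_x = 0: L_x + 25·cos52° = 0 → L_x = -15.39 kN.

L_x = -15.39 kN, L_y = 115.2 kN, R_y = 74.35 kN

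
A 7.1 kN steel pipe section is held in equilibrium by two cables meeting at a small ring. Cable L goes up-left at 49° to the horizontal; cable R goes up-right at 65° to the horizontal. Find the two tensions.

ΣF_x = 0: −T_L·cos49° + T_R·cos65° = 0 → T_R = 1.55237·T_L.
ΣF_y = 0: T_L·sin49° + T_R·sin65° = 7.1.
Substitute: T_L·(0.75471 + 1.55237·0.906308) = 7.1 → T_L = 3.28455 ≈ 3.285 kN.
Then T_R = 1.55237 × 3.28455 = 5.099 kN.

T_L = 3.285 kN, T_R = 5.099 kN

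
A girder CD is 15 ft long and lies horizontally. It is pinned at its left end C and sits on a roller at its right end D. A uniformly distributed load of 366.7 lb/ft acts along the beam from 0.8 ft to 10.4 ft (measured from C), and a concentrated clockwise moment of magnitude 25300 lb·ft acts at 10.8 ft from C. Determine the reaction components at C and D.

Resultant of the distributed load: 366.7 × 9.6 = 3520.32 lb at 5.6 ft from C.
Taking moments about C: D_y·15 − (366.7·9.6)·5.6 − 25300 = 0 → D_y = 45013.792/15 = 3000.92 ≈ 3001 lb.
ΣF_y = 0: C_y + 3000.92 − 366.7·9.6 = 0 → C_y = 519.4 lb.
ΣF_x = 0: no horizontal applied forces, so C_x = 0.

C_x = 0, C_y = 519.4 lb, D_y = 3001 lb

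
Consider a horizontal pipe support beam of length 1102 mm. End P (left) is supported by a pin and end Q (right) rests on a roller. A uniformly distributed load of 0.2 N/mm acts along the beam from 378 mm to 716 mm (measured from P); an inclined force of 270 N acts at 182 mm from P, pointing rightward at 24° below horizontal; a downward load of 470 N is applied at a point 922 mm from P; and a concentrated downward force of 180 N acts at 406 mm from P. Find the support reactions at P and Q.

P_x = -246.7 N, P_y = 316.2 N, Q_y = 511.2 N

Resultant of the distributed load: 0.2 × 338 = 67.6 N at 547 mm from P.
Taking moments about P: Q_y·1102 − (0.2·338)·547 − 270·sin24°·182 − 470·922 − 180·406 = 0 → Q_y = 563384/1102 = 511.238 ≈ 511.2 N.
ΣF_y = 0: P_y + 511.238 − 0.2·338 − 270·sin24° − 470 − 180 = 0 → P_y = 316.2 N.
ΣF_x = 0: P_x + 270·cos24° = 0 → P_x = -246.7 N.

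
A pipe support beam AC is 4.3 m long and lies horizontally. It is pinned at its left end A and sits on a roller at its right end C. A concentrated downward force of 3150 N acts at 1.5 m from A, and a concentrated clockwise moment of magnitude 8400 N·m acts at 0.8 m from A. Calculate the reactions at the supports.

Moments about A: C_y·4.3 − 3150·1.5 − 8400 = 0 → C_y = 13125/4.3 = 3052.33 ≈ 3052 N.
ΣF_y = 0: A_y + 3052.33 − 3150 = 0 → A_y = 97.67 N.
ΣF_x = 0: no horizontal applied forces, so A_x = 0.

A_x = 0, A_y = 97.67 N, C_y = 3052 N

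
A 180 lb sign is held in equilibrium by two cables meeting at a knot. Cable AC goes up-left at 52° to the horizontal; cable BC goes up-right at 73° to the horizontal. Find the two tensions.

T_AC = 64.25 lb, T_BC = 135.3 lb

ΣF_x = 0: −T_AC·cos52° + T_BC·cos73° = 0 → T_BC = 2.10575·T_AC.
ΣF_y = 0: T_AC·sin52° + T_BC·sin73° = 180.
Substitute: T_AC·(0.788011 + 2.10575·0.956305) = 180 → T_AC = 64.2456 ≈ 64.25 lb.
Then T_BC = 2.10575 × 64.2456 = 135.3 lb.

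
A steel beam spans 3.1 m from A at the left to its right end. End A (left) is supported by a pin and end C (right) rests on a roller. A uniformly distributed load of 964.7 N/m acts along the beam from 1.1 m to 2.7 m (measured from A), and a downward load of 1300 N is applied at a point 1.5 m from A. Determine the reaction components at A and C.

Resultant of the distributed load: 964.7 × 1.6 = 1543.52 N at 1.9 m from A.
ΣM about A: C_y·3.1 − (964.7·1.6)·1.9 − 1300·1.5 = 0 → C_y = 4882.688/3.1 = 1575.06 ≈ 1575 N.
ΣF_y = 0: A_y + 1575.06 − 964.7·1.6 − 1300 = 0 → A_y = 1268 N.
ΣF_x = 0: no horizontal applied forces, so A_x = 0.

A_x = 0, A_y = 1268 N, C_y = 1575 N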